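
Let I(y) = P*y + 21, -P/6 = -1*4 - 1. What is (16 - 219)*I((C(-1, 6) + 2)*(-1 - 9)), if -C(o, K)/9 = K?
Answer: -3171063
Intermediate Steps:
C(o, K) = -9*K
P = 30 (P = -6*(-1*4 - 1) = -6*(-4 - 1) = -6*(-5) = 30)
I(y) = 21 + 30*y (I(y) = 30*y + 21 = 21 + 30*y)
(16 - 219)*I((C(-1, 6) + 2)*(-1 - 9)) = (16 - 219)*(21 + 30*((-9*6 + 2)*(-1 - 9))) = -203*(21 + 30*((-54 + 2)*(-10))) = -203*(21 + 30*(-52*(-10))) = -203*(21 + 30*520) = -203*(21 + 15600) = -203*15621 = -3171063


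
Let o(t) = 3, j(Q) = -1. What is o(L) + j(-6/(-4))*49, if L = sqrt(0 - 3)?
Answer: -46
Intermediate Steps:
L = I*sqrt(3) (L = sqrt(-3) = I*sqrt(3) ≈ 1.732*I)
o(L) + j(-6/(-4))*49 = 3 - 1*49 = 3 - 49 = -46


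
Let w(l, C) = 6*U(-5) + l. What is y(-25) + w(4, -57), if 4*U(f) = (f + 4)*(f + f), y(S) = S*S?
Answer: 644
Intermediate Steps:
y(S) = S²
U(f) = f*(4 + f)/2 (U(f) = ((f + 4)*(f + f))/4 = ((4 + f)*(2*f))/4 = (2*f*(4 + f))/4 = f*(4 + f)/2)
w(l, C) = 15 + l (w(l, C) = 6*((½)*(-5)*(4 - 5)) + l = 6*((½)*(-5)*(-1)) + l = 6*(5/2) + l = 15 + l)
y(-25) + w(4, -57) = (-25)² + (15 + 4) = 625 + 19 = 644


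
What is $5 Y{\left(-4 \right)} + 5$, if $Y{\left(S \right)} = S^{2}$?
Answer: $85$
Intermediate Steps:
$5 Y{\left(-4 \right)} + 5 = 5 \left(-4\right)^{2} + 5 = 5 \cdot 16 + 5 = 80 + 5 = 85$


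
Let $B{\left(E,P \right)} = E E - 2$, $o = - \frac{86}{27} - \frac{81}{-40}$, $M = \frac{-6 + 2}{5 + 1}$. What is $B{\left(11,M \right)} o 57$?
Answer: $- \frac{2833033}{360} \approx -7869.5$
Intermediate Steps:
$M = - \frac{2}{3}$ ($M = - \frac{4}{6} = \left(-4\right) \frac{1}{6} = - \frac{2}{3} \approx -0.66667$)
$o = - \frac{1253}{1080}$ ($o = \left(-86\right) \frac{1}{27} - - \frac{81}{40} = - \frac{86}{27} + \frac{81}{40} = - \frac{1253}{1080} \approx -1.1602$)
$B{\left(E,P \right)} = -2 + E^{2}$ ($B{\left(E,P \right)} = E^{2} - 2 = -2 + E^{2}$)
$B{\left(11,M \right)} o 57 = \left(-2 + 11^{2}\right) \left(- \frac{1253}{1080}\right) 57 = \left(-2 + 121\right) \left(- \frac{1253}{1080}\right) 57 = 119 \left(- \frac{1253}{1080}\right) 57 = \left(- \frac{149107}{1080}\right) 57 = - \frac{2833033}{360}$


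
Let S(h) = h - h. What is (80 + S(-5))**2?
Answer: 6400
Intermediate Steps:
S(h) = 0
(80 + S(-5))**2 = (80 + 0)**2 = 80**2 = 6400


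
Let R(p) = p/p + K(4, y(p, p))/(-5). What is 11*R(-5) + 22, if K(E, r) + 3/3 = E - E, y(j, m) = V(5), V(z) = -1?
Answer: 176/5 ≈ 35.200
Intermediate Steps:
y(j, m) = -1
K(E, r) = -1 (K(E, r) = -1 + (E - E) = -1 + 0 = -1)
R(p) = 6/5 (R(p) = p/p - 1/(-5) = 1 - 1*(-⅕) = 1 + ⅕ = 6/5)
11*R(-5) + 22 = 11*(6/5) + 22 = 66/5 + 22 = 176/5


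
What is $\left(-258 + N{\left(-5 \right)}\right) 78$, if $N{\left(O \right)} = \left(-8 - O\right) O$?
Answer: $-18954$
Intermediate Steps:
$N{\left(O \right)} = O \left(-8 - O\right)$
$\left(-258 + N{\left(-5 \right)}\right) 78 = \left(-258 - - 5 \left(8 - 5\right)\right) 78 = \left(-258 - \left(-5\right) 3\right) 78 = \left(-258 + 15\right) 78 = \left(-243\right) 78 = -18954$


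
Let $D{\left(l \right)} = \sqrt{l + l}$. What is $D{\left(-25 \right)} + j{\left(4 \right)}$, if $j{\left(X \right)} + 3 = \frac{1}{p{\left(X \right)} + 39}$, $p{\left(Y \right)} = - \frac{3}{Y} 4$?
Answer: $- \frac{107}{36} + 5 i \sqrt{2} \approx -2.9722 + 7.0711 i$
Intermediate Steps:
$p{\left(Y \right)} = - \frac{12}{Y}$
$D{\left(l \right)} = \sqrt{2} \sqrt{l}$ ($D{\left(l \right)} = \sqrt{2 l} = \sqrt{2} \sqrt{l}$)
$j{\left(X \right)} = -3 + \frac{1}{39 - \frac{12}{X}}$ ($j{\left(X \right)} = -3 + \frac{1}{- \frac{12}{X} + 39} = -3 + \frac{1}{39 - \frac{12}{X}}$)
$D{\left(-25 \right)} + j{\left(4 \right)} = \sqrt{2} \sqrt{-25} + \frac{4 \left(9 - 116\right)}{3 \left(-4 + 13 \cdot 4\right)} = \sqrt{2} \cdot 5 i + \frac{4 \left(9 - 116\right)}{3 \left(-4 + 52\right)} = 5 i \sqrt{2} + \frac{4}{3} \cdot \frac{1}{48} \left(-107\right) = 5 i \sqrt{2} - \frac{107}{36} = - \frac{107}{36} + 5 i \sqrt{2}$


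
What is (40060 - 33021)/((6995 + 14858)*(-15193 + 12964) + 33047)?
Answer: -7039/48677290 ≈ -0.00014461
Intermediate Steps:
(40060 - 33021)/((6995 + 14858)*(-15193 + 12964) + 33047) = 7039/(21853*(-2229) + 33047) = 7039/(-48710337 + 33047) = 7039/(-48677290) = 7039*(-1/48677290) = -7039/48677290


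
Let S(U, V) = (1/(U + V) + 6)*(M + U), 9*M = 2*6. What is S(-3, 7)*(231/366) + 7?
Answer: 623/1464 ≈ 0.42555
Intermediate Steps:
M = 4/3 (M = (2*6)/9 = (⅑)*12 = 4/3 ≈ 1.3333)
S(U, V) = (6 + 1/(U + V))*(4/3 + U) (S(U, V) = (1/(U + V) + 6)*(4/3 + U) = (6 + 1/(U + V))*(4/3 + U))
S(-3, 7)*(231/366) + 7 = ((4/3 + 6*(-3)² + 8*7 + 9*(-3) + 6*(-3)*7)/(-3 + 7))*(231/366) + 7 = ((4/3 + 6*9 + 56 - 27 - 126)/4)*(231*(1/366)) + 7 = ((4/3 + 54 + 56 - 27 - 126)/4)*(77/122) + 7 = ((¼)*(-125/3))*(77/122) + 7 = -125/12*77/122 + 7 = -9625/1464 + 7 = 623/1464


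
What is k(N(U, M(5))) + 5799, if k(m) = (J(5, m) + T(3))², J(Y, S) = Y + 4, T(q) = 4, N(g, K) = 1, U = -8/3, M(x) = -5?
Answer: 5968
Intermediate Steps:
U = -8/3 (U = -8*⅓ = -8/3 ≈ -2.6667)
J(Y, S) = 4 + Y
k(m) = 169 (k(m) = ((4 + 5) + 4)² = (9 + 4)² = 13² = 169)
k(N(U, M(5))) + 5799 = 169 + 5799 = 5968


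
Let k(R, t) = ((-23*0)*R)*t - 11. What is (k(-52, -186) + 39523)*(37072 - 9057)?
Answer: 1106928680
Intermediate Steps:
k(R, t) = -11 (k(R, t) = (0*R)*t - 11 = 0*t - 11 = 0 - 11 = -11)
(k(-52, -186) + 39523)*(37072 - 9057) = (-11 + 39523)*(37072 - 9057) = 39512*28015 = 1106928680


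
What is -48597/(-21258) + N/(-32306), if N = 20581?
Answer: 94371982/57230079 ≈ 1.6490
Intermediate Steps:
-48597/(-21258) + N/(-32306) = -48597/(-21258) + 20581/(-32306) = -48597*(-1/21258) + 20581*(-1/32306) = 16199/7086 - 20581/32306 = 94371982/57230079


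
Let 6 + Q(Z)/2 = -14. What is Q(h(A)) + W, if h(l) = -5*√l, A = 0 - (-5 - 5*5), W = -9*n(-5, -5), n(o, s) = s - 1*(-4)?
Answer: -31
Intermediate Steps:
n(o, s) = 4 + s (n(o, s) = s + 4 = 4 + s)
W = 9 (W = -9*(4 - 5) = -9*(-1) = 9)
A = 30 (A = 0 - (-5 - 25) = 0 - 1*(-30) = 0 + 30 = 30)
Q(Z) = -40 (Q(Z) = -12 + 2*(-14) = -12 - 28 = -40)
Q(h(A)) + W = -40 + 9 = -31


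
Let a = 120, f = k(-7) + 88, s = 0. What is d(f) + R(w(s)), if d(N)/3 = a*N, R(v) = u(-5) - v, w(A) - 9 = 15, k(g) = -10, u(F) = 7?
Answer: 28063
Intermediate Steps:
w(A) = 24 (w(A) = 9 + 15 = 24)
f = 78 (f = -10 + 88 = 78)
R(v) = 7 - v
d(N) = 360*N (d(N) = 3*(120*N) = 360*N)
d(f) + R(w(s)) = 360*78 + (7 - 1*24) = 28080 + (7 - 24) = 28080 - 17 = 28063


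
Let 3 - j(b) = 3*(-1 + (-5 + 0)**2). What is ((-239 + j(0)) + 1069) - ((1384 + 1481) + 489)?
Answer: -2593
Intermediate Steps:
j(b) = -69 (j(b) = 3 - 3*(-1 + (-5 + 0)**2) = 3 - 3*(-1 + (-5)**2) = 3 - 3*(-1 + 25) = 3 - 3*24 = 3 - 1*72 = 3 - 72 = -69)
((-239 + j(0)) + 1069) - ((1384 + 1481) + 489) = ((-239 - 69) + 1069) - ((1384 + 1481) + 489) = (-308 + 1069) - (2865 + 489) = 761 - 1*3354 = 761 - 3354 = -2593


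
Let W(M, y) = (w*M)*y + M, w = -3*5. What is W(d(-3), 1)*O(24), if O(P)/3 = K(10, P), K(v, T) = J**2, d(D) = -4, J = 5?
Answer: 4200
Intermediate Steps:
w = -15
W(M, y) = M - 15*M*y (W(M, y) = (-15*M)*y + M = -15*M*y + M = M - 15*M*y)
K(v, T) = 25 (K(v, T) = 5**2 = 25)
O(P) = 75 (O(P) = 3*25 = 75)
W(d(-3), 1)*O(24) = -4*(1 - 15*1)*75 = -4*(1 - 15)*75 = -4*(-14)*75 = 56*75 = 4200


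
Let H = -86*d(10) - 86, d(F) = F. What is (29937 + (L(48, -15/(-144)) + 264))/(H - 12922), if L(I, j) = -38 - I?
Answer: -30115/13868 ≈ -2.1715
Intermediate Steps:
H = -946 (H = -86*10 - 86 = -860 - 86 = -946)
(29937 + (L(48, -15/(-144)) + 264))/(H - 12922) = (29937 + ((-38 - 1*48) + 264))/(-946 - 12922) = (29937 + ((-38 - 48) + 264))/(-13868) = (29937 + (-86 + 264))*(-1/13868) = (29937 + 178)*(-1/13868) = 30115*(-1/13868) = -30115/13868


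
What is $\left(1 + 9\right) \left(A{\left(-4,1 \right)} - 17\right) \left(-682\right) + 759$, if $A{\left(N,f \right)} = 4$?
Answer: $89419$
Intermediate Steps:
$\left(1 + 9\right) \left(A{\left(-4,1 \right)} - 17\right) \left(-682\right) + 759 = \left(1 + 9\right) \left(4 - 17\right) \left(-682\right) + 759 = 10 \left(-13\right) \left(-682\right) + 759 = \left(-130\right) \left(-682\right) + 759 = 88660 + 759 = 89419$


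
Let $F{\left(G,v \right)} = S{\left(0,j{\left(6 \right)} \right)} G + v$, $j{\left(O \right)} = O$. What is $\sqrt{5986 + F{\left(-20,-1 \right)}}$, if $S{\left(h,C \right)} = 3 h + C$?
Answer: $\sqrt{5865} \approx 76.583$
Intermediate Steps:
$S{\left(h,C \right)} = C + 3 h$
$F{\left(G,v \right)} = v + 6 G$ ($F{\left(G,v \right)} = \left(6 + 3 \cdot 0\right) G + v = \left(6 + 0\right) G + v = 6 G + v = v + 6 G$)
$\sqrt{5986 + F{\left(-20,-1 \right)}} = \sqrt{5986 + \left(-1 + 6 \left(-20\right)\right)} = \sqrt{5986 - 121} = \sqrt{5865}$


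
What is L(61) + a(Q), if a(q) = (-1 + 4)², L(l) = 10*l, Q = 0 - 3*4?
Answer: 619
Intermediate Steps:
Q = -12 (Q = 0 - 12 = -12)
a(q) = 9 (a(q) = 3² = 9)
L(61) + a(Q) = 10*61 + 9 = 610 + 9 = 619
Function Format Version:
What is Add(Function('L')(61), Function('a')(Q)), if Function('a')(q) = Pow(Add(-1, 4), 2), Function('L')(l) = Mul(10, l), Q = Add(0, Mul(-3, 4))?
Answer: 619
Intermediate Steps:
Q = -12 (Q = Add(0, -12) = -12)
Function('a')(q) = 9 (Function('a')(q) = Pow(3, 2) = 9)
Add(Function('L')(61), Function('a')(Q)) = Add(Mul(10, 61), 9) = Add(610, 9) = 619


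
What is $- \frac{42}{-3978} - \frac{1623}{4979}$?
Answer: $- \frac{80092}{253929} \approx -0.31541$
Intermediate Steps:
$- \frac{42}{-3978} - \frac{1623}{4979} = \left(-42\right) \left(- \frac{1}{3978}\right) - \frac{1623}{4979} = \frac{7}{663} - \frac{1623}{4979} = - \frac{80092}{253929}$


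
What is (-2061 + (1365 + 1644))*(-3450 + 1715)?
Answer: -1644780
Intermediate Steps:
(-2061 + (1365 + 1644))*(-3450 + 1715) = (-2061 + 3009)*(-1735) = 948*(-1735) = -1644780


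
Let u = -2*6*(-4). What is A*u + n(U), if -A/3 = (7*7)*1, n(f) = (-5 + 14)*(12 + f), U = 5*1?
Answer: -6903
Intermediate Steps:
u = 48 (u = -12*(-4) = 48)
U = 5
n(f) = 108 + 9*f (n(f) = 9*(12 + f) = 108 + 9*f)
A = -147 (A = -3*7*7 = -147 ≈ -147.00)
A*u + n(U) = -147*48 + (108 + 9*5) = -7056 + (108 + 45) = -7056 + 153 = -6903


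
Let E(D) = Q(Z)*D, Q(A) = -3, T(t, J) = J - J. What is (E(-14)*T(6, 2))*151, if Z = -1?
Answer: 0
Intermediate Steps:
T(t, J) = 0
E(D) = -3*D
(E(-14)*T(6, 2))*151 = (-3*(-14)*0)*151 = (42*0)*151 = 0*151 = 0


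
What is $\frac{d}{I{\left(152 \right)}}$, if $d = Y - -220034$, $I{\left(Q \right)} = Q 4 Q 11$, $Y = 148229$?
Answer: $\frac{368263}{1016576} \approx 0.36226$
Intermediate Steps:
$I{\left(Q \right)} = 44 Q^{2}$ ($I{\left(Q \right)} = 4 Q Q 11 = 4 Q^{2} \cdot 11 = 44 Q^{2}$)
$d = 368263$ ($d = 148229 - -220034 = 148229 + 220034 = 368263$)
$\frac{d}{I{\left(152 \right)}} = \frac{368263}{44 \cdot 152^{2}} = \frac{368263}{44 \cdot 23104} = \frac{368263}{1016576}$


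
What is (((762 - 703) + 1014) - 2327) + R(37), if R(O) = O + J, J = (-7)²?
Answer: -1168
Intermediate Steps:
J = 49
R(O) = 49 + O (R(O) = O + 49 = 49 + O)
(((762 - 703) + 1014) - 2327) + R(37) = (((762 - 703) + 1014) - 2327) + (49 + 37) = ((59 + 1014) - 2327) + 86 = (1073 - 2327) + 86 = -1254 + 86 = -1168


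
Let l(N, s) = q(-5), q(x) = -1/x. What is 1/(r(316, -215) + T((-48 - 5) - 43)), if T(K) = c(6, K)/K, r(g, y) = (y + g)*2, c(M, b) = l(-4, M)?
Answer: 480/96959 ≈ 0.0049505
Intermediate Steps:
l(N, s) = ⅕ (l(N, s) = -1/(-5) = -1*(-⅕) = ⅕)
c(M, b) = ⅕
r(g, y) = 2*g + 2*y (r(g, y) = (g + y)*2 = 2*g + 2*y)
T(K) = 1/(5*K)
1/(r(316, -215) + T((-48 - 5) - 43)) = 1/((2*316 + 2*(-215)) + 1/(5*((-48 - 5) - 43))) = 1/((632 - 430) + 1/(5*(-53 - 43))) = 1/(202 + (⅕)/(-96)) = 1/(202 + (⅕)*(-1/96)) = 1/(202 - 1/480) = 1/(96959/480) = 480/96959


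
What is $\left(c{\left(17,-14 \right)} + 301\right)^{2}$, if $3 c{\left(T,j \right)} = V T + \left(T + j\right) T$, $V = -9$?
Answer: $71289$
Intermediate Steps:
$c{\left(T,j \right)} = - 3 T + \frac{T \left(T + j\right)}{3}$ ($c{\left(T,j \right)} = \frac{- 9 T + \left(T + j\right) T}{3} = \frac{- 9 T + T \left(T + j\right)}{3} = - 3 T + \frac{T \left(T + j\right)}{3}$)
$\left(c{\left(17,-14 \right)} + 301\right)^{2} = \left(\frac{1}{3} \cdot 17 \left(-9 + 17 - 14\right) + 301\right)^{2} = \left(\frac{1}{3} \cdot 17 \left(-6\right) + 301\right)^{2} = \left(-34 + 301\right)^{2} = 267^{2} = 71289$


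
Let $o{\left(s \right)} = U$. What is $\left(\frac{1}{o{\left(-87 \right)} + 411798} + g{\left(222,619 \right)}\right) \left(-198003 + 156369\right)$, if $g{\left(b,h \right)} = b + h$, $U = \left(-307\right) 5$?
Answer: $- \frac{14365028314656}{410263} \approx -3.5014 \cdot 10^{7}$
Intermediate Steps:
$U = -1535$
$o{\left(s \right)} = -1535$
$\left(\frac{1}{o{\left(-87 \right)} + 411798} + g{\left(222,619 \right)}\right) \left(-198003 + 156369\right) = \left(\frac{1}{-1535 + 411798} + \left(222 + 619\right)\right) \left(-198003 + 156369\right) = \left(\frac{1}{410263} + 841\right) \left(-41634\right) = \frac{345031184}{410263} \left(-41634\right) = - \frac{14365028314656}{410263}$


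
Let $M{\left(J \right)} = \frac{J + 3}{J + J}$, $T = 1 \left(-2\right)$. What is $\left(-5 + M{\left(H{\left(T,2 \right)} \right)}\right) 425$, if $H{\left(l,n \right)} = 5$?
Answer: $-1785$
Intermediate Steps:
$T = -2$
$M{\left(J \right)} = \frac{3 + J}{2 J}$
$\left(-5 + M{\left(H{\left(T,2 \right)} \right)}\right) 425 = \left(-5 + \frac{3 + 5}{2 \cdot 5}\right) 425 = \left(-5 + \frac{1}{2} \cdot \frac{1}{5} \cdot 8\right) 425 = \left(-5 + \frac{4}{5}\right) 425 = \left(- \frac{21}{5}\right) 425 = -1785$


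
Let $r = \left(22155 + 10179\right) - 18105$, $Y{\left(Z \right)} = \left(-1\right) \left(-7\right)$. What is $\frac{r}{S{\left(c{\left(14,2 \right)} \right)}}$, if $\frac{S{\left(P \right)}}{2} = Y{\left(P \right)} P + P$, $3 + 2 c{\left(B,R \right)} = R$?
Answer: $- \frac{14229}{8} \approx -1778.6$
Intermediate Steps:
$Y{\left(Z \right)} = 7$
$c{\left(B,R \right)} = - \frac{3}{2} + \frac{R}{2}$
$r = 14229$ ($r = 32334 - 18105 = 14229$)
$S{\left(P \right)} = 16 P$ ($S{\left(P \right)} = 2 \left(7 P + P\right) = 2 \cdot 8 P = 16 P$)
$\frac{r}{S{\left(c{\left(14,2 \right)} \right)}} = \frac{14229}{16 \left(- \frac{3}{2} + \frac{1}{2} \cdot 2\right)} = \frac{14229}{16 \left(- \frac{3}{2} + 1\right)} = \frac{14229}{16 \left(- \frac{1}{2}\right)} = \frac{14229}{-8} = 14229 \left(- \frac{1}{8}\right) = - \frac{14229}{8}$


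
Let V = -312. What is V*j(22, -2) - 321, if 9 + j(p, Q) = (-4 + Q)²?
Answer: -8745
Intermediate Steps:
j(p, Q) = -9 + (-4 + Q)²
V*j(22, -2) - 321 = -312*(-9 + (-4 - 2)²) - 321 = -312*(-9 + (-6)²) - 321 = -312*(-9 + 36) - 321 = -312*27 - 321 = -8424 - 321 = -8745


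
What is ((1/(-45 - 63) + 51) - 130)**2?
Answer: 72812089/11664 ≈ 6242.5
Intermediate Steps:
((1/(-45 - 63) + 51) - 130)**2 = ((1/(-108) + 51) - 130)**2 = ((-1/108 + 51) - 130)**2 = (5507/108 - 130)**2 = (-8533/108)**2 = 72812089/11664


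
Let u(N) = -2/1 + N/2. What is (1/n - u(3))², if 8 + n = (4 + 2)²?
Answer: 225/784 ≈ 0.28699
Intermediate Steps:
n = 28 (n = -8 + (4 + 2)² = -8 + 6² = -8 + 36 = 28)
u(N) = -2 + N/2 (u(N) = -2*1 + N*(½) = -2 + N/2)
(1/n - u(3))² = (1/28 - (-2 + (½)*3))² = (1/28 - (-2 + 3/2))² = (1/28 - 1*(-½))² = (1/28 + ½)² = (15/28)² = 225/784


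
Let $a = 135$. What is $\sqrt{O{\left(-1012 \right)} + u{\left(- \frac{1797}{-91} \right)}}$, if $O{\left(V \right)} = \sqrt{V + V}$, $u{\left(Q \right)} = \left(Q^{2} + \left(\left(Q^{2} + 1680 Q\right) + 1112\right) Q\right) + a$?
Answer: $\frac{\sqrt{46994909305071 + 137149922 i \sqrt{506}}}{8281} \approx 827.83 + 0.027173 i$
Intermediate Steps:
$u{\left(Q \right)} = 135 + Q^{2} + Q \left(1112 + Q^{2} + 1680 Q\right)$ ($u{\left(Q \right)} = \left(Q^{2} + \left(\left(Q^{2} + 1680 Q\right) + 1112\right) Q\right) + 135 = \left(Q^{2} + \left(1112 + Q^{2} + 1680 Q\right) Q\right) + 135 = \left(Q^{2} + Q \left(1112 + Q^{2} + 1680 Q\right)\right) + 135 = 135 + Q^{2} + Q \left(1112 + Q^{2} + 1680 Q\right)$)
$O{\left(V \right)} = \sqrt{2} \sqrt{V}$ ($O{\left(V \right)} = \sqrt{2 V} = \sqrt{2} \sqrt{V}$)
$\sqrt{O{\left(-1012 \right)} + u{\left(- \frac{1797}{-91} \right)}} = \sqrt{\sqrt{2} \sqrt{-1012} + \left(135 + \left(- \frac{1797}{-91}\right)^{3} + 1112 \left(- \frac{1797}{-91}\right) + 1681 \left(- \frac{1797}{-91}\right)^{2}\right)} = \sqrt{\sqrt{2} \cdot 2 i \sqrt{253} + \left(135 + \left(\left(-1797\right) \left(- \frac{1}{91}\right)\right)^{3} + 1112 \left(\left(-1797\right) \left(- \frac{1}{91}\right)\right) + 1681 \left(\left(-1797\right) \left(- \frac{1}{91}\right)\right)^{2}\right)} = \sqrt{2 i \sqrt{506} + \left(135 + \left(\frac{1797}{91}\right)^{3} + 1112 \cdot \frac{1797}{91} + 1681 \left(\frac{1797}{91}\right)^{2}\right)} = \sqrt{2 i \sqrt{506} + \left(135 + \frac{5802888573}{753571} + \frac{1998264}{91} + 1681 \cdot \frac{3229209}{8281}\right)} = \sqrt{2 i \sqrt{506} + \left(135 + \frac{5802888573}{753571} + \frac{1998264}{91} + \frac{5428300329}{8281}\right)} = \sqrt{2 i \sqrt{506} + \frac{516427574781}{753571}} = \sqrt{\frac{516427574781}{753571} + 2 i \sqrt{506}}$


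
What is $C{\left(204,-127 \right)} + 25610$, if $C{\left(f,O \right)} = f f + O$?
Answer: $67099$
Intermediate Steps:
$C{\left(f,O \right)} = O + f^{2}$ ($C{\left(f,O \right)} = f^{2} + O = O + f^{2}$)
$C{\left(204,-127 \right)} + 25610 = \left(-127 + 204^{2}\right) + 25610 = \left(-127 + 41616\right) + 25610 = 41489 + 25610 = 67099$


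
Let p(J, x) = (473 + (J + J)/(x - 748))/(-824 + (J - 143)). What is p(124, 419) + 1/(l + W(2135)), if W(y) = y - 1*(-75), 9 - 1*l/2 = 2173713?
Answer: -675109345409/1205127629706 ≈ -0.56020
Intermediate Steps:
l = -4347408 (l = 18 - 2*2173713 = 18 - 4347426 = -4347408)
W(y) = 75 + y (W(y) = y + 75 = 75 + y)
p(J, x) = (473 + 2*J/(-748 + x))/(-967 + J) (p(J, x) = (473 + (2*J)/(-748 + x))/(-824 + (-143 + J)) = (473 + 2*J/(-748 + x))/(-967 + J))
p(124, 419) + 1/(l + W(2135)) = (-353804 + 2*124 + 473*419)/(723316 - 967*419 - 748*124 + 124*419) + 1/(-4347408 + (75 + 2135)) = (-353804 + 248 + 198187)/(723316 - 405173 - 92752 + 51956) + 1/(-4347408 + 2210) = -155369/277347 + 1/(-4345198) = (1/277347)*(-155369) - 1/4345198 = -155369/277347 - 1/4345198 = -675109345409/1205127629706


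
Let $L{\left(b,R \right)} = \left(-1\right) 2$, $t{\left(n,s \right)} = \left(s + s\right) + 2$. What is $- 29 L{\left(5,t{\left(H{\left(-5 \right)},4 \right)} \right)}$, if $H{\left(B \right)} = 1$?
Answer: $58$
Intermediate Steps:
$t{\left(n,s \right)} = 2 + 2 s$ ($t{\left(n,s \right)} = 2 s + 2 = 2 + 2 s$)
$L{\left(b,R \right)} = -2$
$- 29 L{\left(5,t{\left(H{\left(-5 \right)},4 \right)} \right)} = \left(-29\right) \left(-2\right) = 58$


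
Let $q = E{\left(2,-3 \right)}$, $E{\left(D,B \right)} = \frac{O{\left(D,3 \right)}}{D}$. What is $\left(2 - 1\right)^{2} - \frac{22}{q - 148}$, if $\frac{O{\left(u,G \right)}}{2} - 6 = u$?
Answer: $\frac{81}{70} \approx 1.1571$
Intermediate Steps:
$O{\left(u,G \right)} = 12 + 2 u$
$E{\left(D,B \right)} = \frac{12 + 2 D}{D}$
$q = 8$ ($q = 2 + \frac{12}{2} = 2 + 12 \cdot \frac{1}{2} = 2 + 6 = 8$)
$\left(2 - 1\right)^{2} - \frac{22}{q - 148} = \left(2 - 1\right)^{2} - \frac{22}{8 - 148} = 1^{2} - \frac{22}{-140} = 1 - - \frac{11}{70} = 1 + \frac{11}{70} = \frac{81}{70}$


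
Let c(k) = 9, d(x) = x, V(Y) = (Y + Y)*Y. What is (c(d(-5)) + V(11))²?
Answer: 63001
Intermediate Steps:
V(Y) = 2*Y² (V(Y) = (2*Y)*Y = 2*Y²)
(c(d(-5)) + V(11))² = (9 + 2*11²)² = (9 + 2*121)² = (9 + 242)² = 251² = 63001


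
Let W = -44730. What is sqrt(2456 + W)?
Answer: I*sqrt(42274) ≈ 205.61*I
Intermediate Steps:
sqrt(2456 + W) = sqrt(2456 - 44730) = sqrt(-42274) = I*sqrt(42274)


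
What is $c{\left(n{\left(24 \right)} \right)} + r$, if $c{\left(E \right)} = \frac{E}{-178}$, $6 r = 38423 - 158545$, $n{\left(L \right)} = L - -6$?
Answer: $- \frac{5345474}{267} \approx -20021.0$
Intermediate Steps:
$n{\left(L \right)} = 6 + L$ ($n{\left(L \right)} = L + 6 = 6 + L$)
$r = - \frac{60061}{3}$ ($r = \frac{38423 - 158545}{6} = \frac{1}{6} \left(-120122\right) = - \frac{60061}{3} \approx -20020.0$)
$c{\left(E \right)} = - \frac{E}{178}$ ($c{\left(E \right)} = E \left(- \frac{1}{178}\right) = - \frac{E}{178}$)
$c{\left(n{\left(24 \right)} \right)} + r = - \frac{6 + 24}{178} - \frac{60061}{3} = \left(- \frac{1}{178}\right) 30 - \frac{60061}{3} = - \frac{15}{89} - \frac{60061}{3} = - \frac{5345474}{267}$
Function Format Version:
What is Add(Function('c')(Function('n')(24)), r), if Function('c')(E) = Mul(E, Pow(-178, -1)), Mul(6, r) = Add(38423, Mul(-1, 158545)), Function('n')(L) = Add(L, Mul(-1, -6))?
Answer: Rational(-5345474, 267) ≈ -20021.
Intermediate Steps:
Function('n')(L) = Add(6, L) (Function('n')(L) = Add(L, 6) = Add(6, L))
r = Rational(-60061, 3) (r = Mul(Rational(1, 6), Add(38423, Mul(-1, 158545))) = Mul(Rational(1, 6), Add(38423, -158545)) = Mul(Rational(1, 6), -120122) = Rational(-60061, 3) ≈ -20020.)
Function('c')(E) = Mul(Rational(-1, 178), E) (Function('c')(E) = Mul(E, Rational(-1, 178)) = Mul(Rational(-1, 178), E))
Add(Function('c')(Function('n')(24)), r) = Add(Mul(Rational(-1, 178), Add(6, 24)), Rational(-60061, 3)) = Add(Mul(Rational(-1, 178), 30), Rational(-60061, 3)) = Add(Rational(-15, 89), Rational(-60061, 3)) = Rational(-5345474, 267)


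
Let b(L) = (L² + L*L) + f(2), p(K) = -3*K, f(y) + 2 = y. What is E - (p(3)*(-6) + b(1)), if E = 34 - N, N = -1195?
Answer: 1173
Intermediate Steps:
f(y) = -2 + y
b(L) = 2*L² (b(L) = (L² + L*L) + (-2 + 2) = (L² + L²) + 0 = 2*L² + 0 = 2*L²)
E = 1229 (E = 34 - 1*(-1195) = 34 + 1195 = 1229)
E - (p(3)*(-6) + b(1)) = 1229 - (-3*3*(-6) + 2*1²) = 1229 - (-9*(-6) + 2*1) = 1229 - (54 + 2) = 1229 - 1*56 = 1229 - 56 = 1173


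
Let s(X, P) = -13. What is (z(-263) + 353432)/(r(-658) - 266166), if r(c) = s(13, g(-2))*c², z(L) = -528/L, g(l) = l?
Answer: -46476572/775152787 ≈ -0.059958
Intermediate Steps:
r(c) = -13*c²
(z(-263) + 353432)/(r(-658) - 266166) = (-528/(-263) + 353432)/(-13*(-658)² - 266166) = (-528*(-1/263) + 353432)/(-13*432964 - 266166) = (528/263 + 353432)/(-5628532 - 266166) = (92953144/263)/(-5894698) = (92953144/263)*(-1/5894698) = -46476572/775152787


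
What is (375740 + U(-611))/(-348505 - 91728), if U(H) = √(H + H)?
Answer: -375740/440233 - I*√1222/440233 ≈ -0.8535 - 7.9406e-5*I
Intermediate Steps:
U(H) = √2*√H (U(H) = √(2*H) = √2*√H)
(375740 + U(-611))/(-348505 - 91728) = (375740 + √2*√(-611))/(-348505 - 91728) = (375740 + √2*(I*√611))/(-440233) = (375740 + I*√1222)*(-1/440233) = -375740/440233 - I*√1222/440233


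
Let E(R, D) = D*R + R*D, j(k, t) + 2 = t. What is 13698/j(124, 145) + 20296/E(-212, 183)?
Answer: 132494111/1386957 ≈ 95.529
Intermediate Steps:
j(k, t) = -2 + t
E(R, D) = 2*D*R (E(R, D) = D*R + D*R = 2*D*R)
13698/j(124, 145) + 20296/E(-212, 183) = 13698/(-2 + 145) + 20296/((2*183*(-212))) = 13698/143 + 20296/(-77592) = 13698*(1/143) + 20296*(-1/77592) = 13698/143 - 2537/9699 = 132494111/1386957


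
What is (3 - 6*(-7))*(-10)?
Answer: -450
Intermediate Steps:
(3 - 6*(-7))*(-10) = (3 + 42)*(-10) = 45*(-10) = -450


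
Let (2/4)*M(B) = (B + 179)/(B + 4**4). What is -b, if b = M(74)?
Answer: -23/15 ≈ -1.5333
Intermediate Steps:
M(B) = 2*(179 + B)/(256 + B) (M(B) = 2*((B + 179)/(B + 4**4)) = 2*((179 + B)/(B + 256)) = 2*((179 + B)/(256 + B)) = 2*(179 + B)/(256 + B))
b = 23/15 (b = 2*(179 + 74)/(256 + 74) = 2*253/330 = 2*(1/330)*253 = 23/15 ≈ 1.5333)
-b = -1*23/15 = -23/15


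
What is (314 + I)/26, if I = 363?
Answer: 677/26 ≈ 26.038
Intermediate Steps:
(314 + I)/26 = (314 + 363)/26 = 677*(1/26) = 677/26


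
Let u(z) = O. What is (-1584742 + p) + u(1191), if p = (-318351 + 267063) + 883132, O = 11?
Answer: -752887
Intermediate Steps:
u(z) = 11
p = 831844 (p = -51288 + 883132 = 831844)
(-1584742 + p) + u(1191) = (-1584742 + 831844) + 11 = -752898 + 11 = -752887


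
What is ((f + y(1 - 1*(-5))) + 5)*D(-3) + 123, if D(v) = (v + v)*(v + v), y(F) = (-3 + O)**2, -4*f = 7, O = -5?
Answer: 2544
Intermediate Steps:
f = -7/4 (f = -1/4*7 = -7/4 ≈ -1.7500)
y(F) = 64 (y(F) = (-3 - 5)**2 = (-8)**2 = 64)
D(v) = 4*v**2 (D(v) = (2*v)*(2*v) = 4*v**2)
((f + y(1 - 1*(-5))) + 5)*D(-3) + 123 = ((-7/4 + 64) + 5)*(4*(-3)**2) + 123 = (249/4 + 5)*(4*9) + 123 = (269/4)*36 + 123 = 2421 + 123 = 2544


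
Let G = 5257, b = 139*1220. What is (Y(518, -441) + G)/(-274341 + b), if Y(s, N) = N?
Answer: -4816/104761 ≈ -0.045971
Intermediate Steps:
b = 169580
(Y(518, -441) + G)/(-274341 + b) = (-441 + 5257)/(-274341 + 169580) = 4816/(-104761) = 4816*(-1/104761) = -4816/104761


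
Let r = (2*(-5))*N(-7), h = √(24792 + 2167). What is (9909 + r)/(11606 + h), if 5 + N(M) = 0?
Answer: 115584154/134672277 - 9959*√26959/134672277 ≈ 0.84612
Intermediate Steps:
N(M) = -5 (N(M) = -5 + 0 = -5)
h = √26959 ≈ 164.19
r = 50 (r = (2*(-5))*(-5) = -10*(-5) = 50)
(9909 + r)/(11606 + h) = (9909 + 50)/(11606 + √26959) = 9959/(11606 + √26959)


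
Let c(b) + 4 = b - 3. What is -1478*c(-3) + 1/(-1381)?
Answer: 20411179/1381 ≈ 14780.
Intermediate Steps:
c(b) = -7 + b (c(b) = -4 + (b - 3) = -4 + (-3 + b) = -7 + b)
-1478*c(-3) + 1/(-1381) = -1478*(-7 - 3) + 1/(-1381) = -1478*(-10) - 1/1381 = 14780 - 1/1381 = 20411179/1381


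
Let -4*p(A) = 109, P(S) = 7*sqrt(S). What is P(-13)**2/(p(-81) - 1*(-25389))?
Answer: -2548/101447 ≈ -0.025117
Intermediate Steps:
p(A) = -109/4 (p(A) = -1/4*109 = -109/4)
P(-13)**2/(p(-81) - 1*(-25389)) = (7*sqrt(-13))**2/(-109/4 - 1*(-25389)) = (7*(I*sqrt(13)))**2/(-109/4 + 25389) = (7*I*sqrt(13))**2/(101447/4) = -637*4/101447 = -2548/101447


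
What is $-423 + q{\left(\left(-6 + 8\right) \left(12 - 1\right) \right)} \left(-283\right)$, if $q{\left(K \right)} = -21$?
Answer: $5520$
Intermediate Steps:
$-423 + q{\left(\left(-6 + 8\right) \left(12 - 1\right) \right)} \left(-283\right) = -423 - -5943 = -423 + 5943 = 5520$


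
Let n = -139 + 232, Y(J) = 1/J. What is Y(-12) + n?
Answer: 1115/12 ≈ 92.917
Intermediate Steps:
n = 93
Y(-12) + n = 1/(-12) + 93 = -1/12 + 93 = 1115/12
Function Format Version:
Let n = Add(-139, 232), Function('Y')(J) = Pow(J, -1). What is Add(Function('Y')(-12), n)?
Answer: Rational(1115, 12) ≈ 92.917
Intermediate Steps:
n = 93
Add(Function('Y')(-12), n) = Add(Pow(-12, -1), 93) = Add(Rational(-1, 12), 93) = Rational(1115, 12)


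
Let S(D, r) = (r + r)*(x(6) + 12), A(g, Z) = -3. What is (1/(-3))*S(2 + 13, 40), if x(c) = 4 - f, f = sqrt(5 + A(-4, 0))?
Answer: -1280/3 + 80*sqrt(2)/3 ≈ -388.95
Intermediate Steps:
f = sqrt(2) (f = sqrt(5 - 3) = sqrt(2) ≈ 1.4142)
x(c) = 4 - sqrt(2)
S(D, r) = 2*r*(16 - sqrt(2)) (S(D, r) = (r + r)*((4 - sqrt(2)) + 12) = (2*r)*(16 - sqrt(2)) = 2*r*(16 - sqrt(2)))
(1/(-3))*S(2 + 13, 40) = (1/(-3))*(2*40*(16 - sqrt(2))) = (1*(-1/3))*(1280 - 80*sqrt(2)) = -(1280 - 80*sqrt(2))/3 = -1280/3 + 80*sqrt(2)/3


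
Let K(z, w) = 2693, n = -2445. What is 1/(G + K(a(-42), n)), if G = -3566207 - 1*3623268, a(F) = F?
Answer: -1/7186782 ≈ -1.3914e-7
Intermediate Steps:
G = -7189475 (G = -3566207 - 3623268 = -7189475)
1/(G + K(a(-42), n)) = 1/(-7189475 + 2693) = 1/(-7186782) = -1/7186782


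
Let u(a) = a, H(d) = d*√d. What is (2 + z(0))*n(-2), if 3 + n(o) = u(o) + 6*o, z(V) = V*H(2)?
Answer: -34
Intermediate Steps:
H(d) = d^(3/2)
z(V) = 2*V*√2 (z(V) = V*2^(3/2) = V*(2*√2) = 2*V*√2)
n(o) = -3 + 7*o (n(o) = -3 + (o + 6*o) = -3 + 7*o)
(2 + z(0))*n(-2) = (2 + 2*0*√2)*(-3 + 7*(-2)) = (2 + 0)*(-3 - 14) = 2*(-17) = -34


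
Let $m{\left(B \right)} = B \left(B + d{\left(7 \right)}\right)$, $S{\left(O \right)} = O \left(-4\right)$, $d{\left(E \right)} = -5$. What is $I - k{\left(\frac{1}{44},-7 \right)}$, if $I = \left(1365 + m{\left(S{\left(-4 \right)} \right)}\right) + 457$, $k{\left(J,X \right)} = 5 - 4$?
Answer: $1997$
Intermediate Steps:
$k{\left(J,X \right)} = 1$ ($k{\left(J,X \right)} = 5 - 4 = 1$)
$S{\left(O \right)} = - 4 O$
$m{\left(B \right)} = B \left(-5 + B\right)$ ($m{\left(B \right)} = B \left(B - 5\right) = B \left(-5 + B\right)$)
$I = 1998$ ($I = \left(1365 + \left(-4\right) \left(-4\right) \left(-5 - -16\right)\right) + 457 = \left(1365 + 16 \left(-5 + 16\right)\right) + 457 = \left(1365 + 16 \cdot 11\right) + 457 = \left(1365 + 176\right) + 457 = 1541 + 457 = 1998$)
$I - k{\left(\frac{1}{44},-7 \right)} = 1998 - 1 = 1997$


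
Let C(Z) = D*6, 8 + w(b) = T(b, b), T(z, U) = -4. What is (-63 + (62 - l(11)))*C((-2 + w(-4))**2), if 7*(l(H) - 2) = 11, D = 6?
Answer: -1152/7 ≈ -164.57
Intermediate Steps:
w(b) = -12 (w(b) = -8 - 4 = -12)
l(H) = 25/7 (l(H) = 2 + (1/7)*11 = 2 + 11/7 = 25/7)
C(Z) = 36 (C(Z) = 6*6 = 36)
(-63 + (62 - l(11)))*C((-2 + w(-4))**2) = (-63 + (62 - 1*25/7))*36 = (-63 + (62 - 25/7))*36 = (-63 + 409/7)*36 = -32/7*36 = -1152/7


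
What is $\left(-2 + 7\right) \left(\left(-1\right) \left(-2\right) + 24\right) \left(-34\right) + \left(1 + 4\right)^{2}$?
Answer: $-4395$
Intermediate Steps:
$\left(-2 + 7\right) \left(\left(-1\right) \left(-2\right) + 24\right) \left(-34\right) + \left(1 + 4\right)^{2} = 5 \left(2 + 24\right) \left(-34\right) + 5^{2} = 5 \cdot 26 \left(-34\right) + 25 = 130 \left(-34\right) + 25 = -4420 + 25 = -4395$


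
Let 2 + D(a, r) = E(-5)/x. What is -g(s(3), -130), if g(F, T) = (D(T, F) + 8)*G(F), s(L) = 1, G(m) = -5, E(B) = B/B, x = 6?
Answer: 185/6 ≈ 30.833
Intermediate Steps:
E(B) = 1
D(a, r) = -11/6 (D(a, r) = -2 + 1/6 = -2 + 1*(⅙) = -2 + ⅙ = -11/6)
g(F, T) = -185/6 (g(F, T) = (-11/6 + 8)*(-5) = (37/6)*(-5) = -185/6)
-g(s(3), -130) = -1*(-185/6) = 185/6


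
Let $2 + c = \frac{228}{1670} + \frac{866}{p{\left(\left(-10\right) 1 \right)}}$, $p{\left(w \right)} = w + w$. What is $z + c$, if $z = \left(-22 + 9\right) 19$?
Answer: $- \frac{487913}{1670} \approx -292.16$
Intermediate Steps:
$p{\left(w \right)} = 2 w$
$z = -247$ ($z = \left(-13\right) 19 = -247$)
$c = - \frac{75423}{1670}$ ($c = -2 + \left(\frac{228}{1670} + \frac{866}{2 \left(\left(-10\right) 1\right)}\right) = -2 + \left(228 \cdot \frac{1}{1670} + \frac{866}{2 \left(-10\right)}\right) = -2 + \left(\frac{114}{835} + \frac{866}{-20}\right) = -2 + \left(\frac{114}{835} + 866 \left(- \frac{1}{20}\right)\right) = -2 + \left(\frac{114}{835} - \frac{433}{10}\right) = -2 - \frac{72083}{1670} = - \frac{75423}{1670} \approx -45.163$)
$z + c = -247 - \frac{75423}{1670} = - \frac{487913}{1670}$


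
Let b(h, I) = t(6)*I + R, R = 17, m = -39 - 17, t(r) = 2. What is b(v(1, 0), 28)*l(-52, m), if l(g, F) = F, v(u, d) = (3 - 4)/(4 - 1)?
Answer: -4088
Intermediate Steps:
m = -56
v(u, d) = -⅓ (v(u, d) = -1/3 = -1*⅓ = -⅓)
b(h, I) = 17 + 2*I (b(h, I) = 2*I + 17 = 17 + 2*I)
b(v(1, 0), 28)*l(-52, m) = (17 + 2*28)*(-56) = (17 + 56)*(-56) = 73*(-56) = -4088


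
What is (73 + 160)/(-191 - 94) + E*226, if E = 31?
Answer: 1996477/285 ≈ 7005.2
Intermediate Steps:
(73 + 160)/(-191 - 94) + E*226 = (73 + 160)/(-191 - 94) + 31*226 = 233/(-285) + 7006 = 233*(-1/285) + 7006 = -233/285 + 7006 = 1996477/285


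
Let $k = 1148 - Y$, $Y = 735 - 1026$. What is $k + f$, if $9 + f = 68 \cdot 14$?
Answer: $2382$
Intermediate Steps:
$Y = -291$ ($Y = 735 - 1026 = -291$)
$k = 1439$ ($k = 1148 - -291 = 1148 + 291 = 1439$)
$f = 943$ ($f = -9 + 68 \cdot 14 = -9 + 952 = 943$)
$k + f = 1439 + 943 = 2382$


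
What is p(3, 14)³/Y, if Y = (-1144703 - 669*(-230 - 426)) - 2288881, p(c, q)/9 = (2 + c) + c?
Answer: -3888/31195 ≈ -0.12464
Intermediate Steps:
p(c, q) = 18 + 18*c (p(c, q) = 9*((2 + c) + c) = 9*(2 + 2*c) = 18 + 18*c)
Y = -2994720 (Y = (-1144703 - 669*(-656)) - 2288881 = (-1144703 + 438864) - 2288881 = -705839 - 2288881 = -2994720)
p(3, 14)³/Y = (18 + 18*3)³/(-2994720) = (18 + 54)³*(-1/2994720) = 72³*(-1/2994720) = 373248*(-1/2994720) = -3888/31195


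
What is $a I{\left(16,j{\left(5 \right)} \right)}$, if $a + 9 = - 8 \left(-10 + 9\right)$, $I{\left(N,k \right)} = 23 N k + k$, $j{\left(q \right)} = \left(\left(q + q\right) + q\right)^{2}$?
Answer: $-83025$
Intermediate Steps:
$j{\left(q \right)} = 9 q^{2}$ ($j{\left(q \right)} = \left(2 q + q\right)^{2} = \left(3 q\right)^{2} = 9 q^{2}$)
$I{\left(N,k \right)} = k + 23 N k$ ($I{\left(N,k \right)} = 23 N k + k = k + 23 N k$)
$a = -1$ ($a = -9 - 8 \left(-10 + 9\right) = -9 - -8 = -9 + 8 = -1$)
$a I{\left(16,j{\left(5 \right)} \right)} = - 9 \cdot 5^{2} \left(1 + 23 \cdot 16\right) = - 9 \cdot 25 \left(1 + 368\right) = - 225 \cdot 369 = \left(-1\right) 83025 = -83025$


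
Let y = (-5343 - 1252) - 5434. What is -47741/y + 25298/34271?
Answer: 1940441453/412245859 ≈ 4.7070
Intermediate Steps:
y = -12029 (y = -6595 - 5434 = -12029)
-47741/y + 25298/34271 = -47741/(-12029) + 25298/34271 = -47741*(-1/12029) + 25298*(1/34271) = 47741/12029 + 25298/34271 = 1940441453/412245859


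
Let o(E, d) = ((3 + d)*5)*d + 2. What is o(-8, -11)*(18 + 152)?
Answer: 75140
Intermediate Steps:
o(E, d) = 2 + d*(15 + 5*d) (o(E, d) = (15 + 5*d)*d + 2 = d*(15 + 5*d) + 2 = 2 + d*(15 + 5*d))
o(-8, -11)*(18 + 152) = (2 + 5*(-11)² + 15*(-11))*(18 + 152) = (2 + 5*121 - 165)*170 = (2 + 605 - 165)*170 = 442*170 = 75140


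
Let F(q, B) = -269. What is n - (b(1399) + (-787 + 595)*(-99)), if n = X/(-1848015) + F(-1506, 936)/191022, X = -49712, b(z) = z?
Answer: -14208870052883/696275190 ≈ -20407.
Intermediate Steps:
n = 17749447/696275190 (n = -49712/(-1848015) - 269/191022 = -49712*(-1/1848015) - 269*1/191022 = 3824/142155 - 269/191022 = 17749447/696275190 ≈ 0.025492)
n - (b(1399) + (-787 + 595)*(-99)) = 17749447/696275190 - (1399 + (-787 + 595)*(-99)) = 17749447/696275190 - (1399 - 192*(-99)) = 17749447/696275190 - (1399 + 19008) = 17749447/696275190 - 1*20407 = 17749447/696275190 - 20407 = -14208870052883/696275190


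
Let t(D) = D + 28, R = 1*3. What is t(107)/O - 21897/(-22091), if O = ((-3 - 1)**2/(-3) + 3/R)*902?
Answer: 247817367/259039066 ≈ 0.95668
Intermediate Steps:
R = 3
t(D) = 28 + D
O = -11726/3 (O = ((-3 - 1)**2/(-3) + 3/3)*902 = ((-4)**2*(-1/3) + 3*(1/3))*902 = (16*(-1/3) + 1)*902 = (-16/3 + 1)*902 = -13/3*902 = -11726/3 ≈ -3908.7)
t(107)/O - 21897/(-22091) = (28 + 107)/(-11726/3) - 21897/(-22091) = 135*(-3/11726) - 21897*(-1/22091) = -405/11726 + 21897/22091 = 247817367/259039066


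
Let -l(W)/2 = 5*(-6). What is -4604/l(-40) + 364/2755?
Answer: -633109/8265 ≈ -76.601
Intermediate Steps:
l(W) = 60 (l(W) = -10*(-6) = -2*(-30) = 60)
-4604/l(-40) + 364/2755 = -4604/60 + 364/2755 = -4604*1/60 + 364*(1/2755) = -1151/15 + 364/2755 = -633109/8265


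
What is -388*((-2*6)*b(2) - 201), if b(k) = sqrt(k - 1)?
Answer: 82644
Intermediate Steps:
b(k) = sqrt(-1 + k)
-388*((-2*6)*b(2) - 201) = -388*((-2*6)*sqrt(-1 + 2) - 201) = -388*(-12*sqrt(1) - 201) = -388*(-12*1 - 201) = -388*(-12 - 201) = -388*(-213) = 82644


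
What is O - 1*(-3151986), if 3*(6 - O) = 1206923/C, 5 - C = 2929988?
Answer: 27705850135331/8789949 ≈ 3.1520e+6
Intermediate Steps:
C = -2929983 (C = 5 - 1*2929988 = 5 - 2929988 = -2929983)
O = 53946617/8789949 (O = 6 - 1206923/(3*(-2929983)) = 6 - 1206923*(-1)/(3*2929983) = 6 - ⅓*(-1206923/2929983) = 6 + 1206923/8789949 = 53946617/8789949 ≈ 6.1373)
O - 1*(-3151986) = 53946617/8789949 - 1*(-3151986) = 53946617/8789949 + 3151986 = 27705850135331/8789949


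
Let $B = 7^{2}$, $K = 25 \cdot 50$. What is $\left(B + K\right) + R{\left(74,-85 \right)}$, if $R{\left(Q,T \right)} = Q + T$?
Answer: $1288$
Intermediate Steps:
$K = 1250$
$B = 49$
$\left(B + K\right) + R{\left(74,-85 \right)} = \left(49 + 1250\right) + \left(74 - 85\right) = 1299 - 11 = 1288$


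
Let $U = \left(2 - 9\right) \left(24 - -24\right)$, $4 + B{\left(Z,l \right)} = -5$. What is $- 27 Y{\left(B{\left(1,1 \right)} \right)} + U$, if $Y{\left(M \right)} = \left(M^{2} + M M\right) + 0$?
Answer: $-4710$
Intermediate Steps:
$B{\left(Z,l \right)} = -9$ ($B{\left(Z,l \right)} = -4 - 5 = -9$)
$U = -336$ ($U = - 7 \left(24 + 24\right) = \left(-7\right) 48 = -336$)
$Y{\left(M \right)} = 2 M^{2}$ ($Y{\left(M \right)} = \left(M^{2} + M^{2}\right) + 0 = 2 M^{2} + 0 = 2 M^{2}$)
$- 27 Y{\left(B{\left(1,1 \right)} \right)} + U = - 27 \cdot 2 \left(-9\right)^{2} - 336 = - 27 \cdot 2 \cdot 81 - 336 = \left(-27\right) 162 - 336 = -4374 - 336 = -4710$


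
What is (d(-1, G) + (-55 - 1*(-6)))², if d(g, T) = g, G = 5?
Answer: 2500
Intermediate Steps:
(d(-1, G) + (-55 - 1*(-6)))² = (-1 + (-55 - 1*(-6)))² = (-1 + (-55 + 6))² = (-1 - 49)² = (-50)² = 2500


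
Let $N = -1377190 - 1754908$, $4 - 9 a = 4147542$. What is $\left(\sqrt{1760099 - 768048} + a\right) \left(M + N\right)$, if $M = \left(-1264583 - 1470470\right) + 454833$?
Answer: $\frac{7482598191028}{3} - 5412318 \sqrt{992051} \approx 2.4888 \cdot 10^{12}$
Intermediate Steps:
$a = - \frac{4147538}{9}$ ($a = \frac{4}{9} - 460838 = - \frac{4147538}{9} \approx -4.6084 \cdot 10^{5}$)
$N = -3132098$ ($N = -1377190 - 1754908 = -3132098$)
$M = -2280220$ ($M = -2735053 + 454833 = -2280220$)
$\left(\sqrt{1760099 - 768048} + a\right) \left(M + N\right) = \left(\sqrt{1760099 - 768048} - \frac{4147538}{9}\right) \left(-2280220 - 3132098\right) = \left(\sqrt{992051} - \frac{4147538}{9}\right) \left(-5412318\right) = \left(- \frac{4147538}{9} + \sqrt{992051}\right) \left(-5412318\right) = \frac{7482598191028}{3} - 5412318 \sqrt{992051}$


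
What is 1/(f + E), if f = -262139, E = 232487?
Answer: -1/29652 ≈ -3.3725e-5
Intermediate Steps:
1/(f + E) = 1/(-262139 + 232487) = 1/(-29652) = -1/29652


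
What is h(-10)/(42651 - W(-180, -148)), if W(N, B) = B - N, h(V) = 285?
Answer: 285/42619 ≈ 0.0066872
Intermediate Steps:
h(-10)/(42651 - W(-180, -148)) = 285/(42651 - (-148 - 1*(-180))) = 285/(42651 - (-148 + 180)) = 285/(42651 - 1*32) = 285/(42651 - 32) = 285/42619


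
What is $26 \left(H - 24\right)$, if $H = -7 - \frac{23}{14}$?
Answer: $- \frac{5941}{7} \approx -848.71$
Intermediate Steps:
$H = - \frac{121}{14}$ ($H = -7 - \frac{23}{14} = - \frac{121}{14} \approx -8.6429$)
$26 \left(H - 24\right) = 26 \left(- \frac{121}{14} - 24\right) = 26 \left(- \frac{457}{14}\right) = - \frac{5941}{7}$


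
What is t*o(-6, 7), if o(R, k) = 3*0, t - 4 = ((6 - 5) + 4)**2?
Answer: 0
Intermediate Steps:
t = 29 (t = 4 + ((6 - 5) + 4)**2 = 4 + (1 + 4)**2 = 4 + 5**2 = 4 + 25 = 29)
o(R, k) = 0
t*o(-6, 7) = 29*0 = 0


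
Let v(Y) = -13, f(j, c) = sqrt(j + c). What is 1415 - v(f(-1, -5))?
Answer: 1428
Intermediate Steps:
f(j, c) = sqrt(c + j)
1415 - v(f(-1, -5)) = 1415 - 1*(-13) = 1415 + 13 = 1428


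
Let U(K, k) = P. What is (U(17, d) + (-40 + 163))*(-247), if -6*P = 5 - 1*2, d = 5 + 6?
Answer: -60515/2 ≈ -30258.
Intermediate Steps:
d = 11
P = -½ (P = -(5 - 1*2)/6 = -(5 - 2)/6 = -⅙*3 = -½ ≈ -0.50000)
U(K, k) = -½
(U(17, d) + (-40 + 163))*(-247) = (-½ + (-40 + 163))*(-247) = (-½ + 123)*(-247) = (245/2)*(-247) = -60515/2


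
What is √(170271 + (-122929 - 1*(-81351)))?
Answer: √128693 ≈ 358.74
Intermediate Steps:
√(170271 + (-122929 - 1*(-81351))) = √(170271 + (-122929 + 81351)) = √(170271 - 41578) = √128693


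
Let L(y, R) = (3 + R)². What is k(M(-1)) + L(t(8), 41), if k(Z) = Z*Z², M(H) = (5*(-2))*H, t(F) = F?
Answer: 2936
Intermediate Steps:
M(H) = -10*H
k(Z) = Z³
k(M(-1)) + L(t(8), 41) = (-10*(-1))³ + (3 + 41)² = 10³ + 44² = 1000 + 1936 = 2936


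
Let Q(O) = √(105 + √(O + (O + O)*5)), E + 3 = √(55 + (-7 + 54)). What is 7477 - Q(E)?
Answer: 7477 - √(105 + √11*√(-3 + √102)) ≈ 7466.3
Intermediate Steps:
E = -3 + √102 (E = -3 + √(55 + (-7 + 54)) = -3 + √(55 + 47) = -3 + √102 ≈ 7.0995)
Q(O) = √(105 + √11*√O) (Q(O) = √(105 + √(O + (2*O)*5)) = √(105 + √(O + 10*O)) = √(105 + √(11*O)) = √(105 + √11*√O))
7477 - Q(E) = 7477 - √(105 + √11*√(-3 + √102))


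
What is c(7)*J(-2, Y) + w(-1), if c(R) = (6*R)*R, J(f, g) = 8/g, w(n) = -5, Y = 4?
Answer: 583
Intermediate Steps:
c(R) = 6*R²
c(7)*J(-2, Y) + w(-1) = (6*7²)*(8/4) - 5 = (6*49)*(8*(¼)) - 5 = 294*2 - 5 = 588 - 5 = 583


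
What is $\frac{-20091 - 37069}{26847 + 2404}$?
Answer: $- \frac{57160}{29251} \approx -1.9541$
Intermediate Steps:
$\frac{-20091 - 37069}{26847 + 2404} = - \frac{57160}{29251}$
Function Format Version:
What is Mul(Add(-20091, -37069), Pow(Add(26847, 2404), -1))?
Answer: Rational(-57160, 29251) ≈ -1.9541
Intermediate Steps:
Mul(Add(-20091, -37069), Pow(Add(26847, 2404), -1)) = Mul(-57160, Pow(29251, -1)) = Mul(-57160, Rational(1, 29251)) = Rational(-57160, 29251)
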